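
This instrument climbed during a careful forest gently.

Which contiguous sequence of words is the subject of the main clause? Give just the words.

this instrument

The subject of the main clause is the NP immediately before the verb "climbed": "this instrument".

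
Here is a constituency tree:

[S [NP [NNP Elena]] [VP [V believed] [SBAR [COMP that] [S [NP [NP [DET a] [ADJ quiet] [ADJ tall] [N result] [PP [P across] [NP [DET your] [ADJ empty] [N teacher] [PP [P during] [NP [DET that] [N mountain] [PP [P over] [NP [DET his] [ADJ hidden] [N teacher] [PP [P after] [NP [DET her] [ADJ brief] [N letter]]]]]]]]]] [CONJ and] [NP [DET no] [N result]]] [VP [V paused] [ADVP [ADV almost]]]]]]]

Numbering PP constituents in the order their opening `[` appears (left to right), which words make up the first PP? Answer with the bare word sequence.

Opening `[PP` markers occur at word positions 8, 12, 15, 19; the first of these opens the constituent [PP across your empty teacher during that mountain over his hidden teacher after her brief letter].

across your empty teacher during that mountain over his hidden teacher after her brief letter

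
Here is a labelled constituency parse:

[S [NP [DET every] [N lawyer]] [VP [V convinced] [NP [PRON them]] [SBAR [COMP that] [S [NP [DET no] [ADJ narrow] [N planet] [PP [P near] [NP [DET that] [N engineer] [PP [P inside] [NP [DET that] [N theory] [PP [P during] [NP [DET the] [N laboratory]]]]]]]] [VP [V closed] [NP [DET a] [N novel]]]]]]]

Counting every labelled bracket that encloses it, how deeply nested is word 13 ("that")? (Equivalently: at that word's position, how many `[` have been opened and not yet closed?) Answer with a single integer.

Counting open brackets not yet closed at "that": [S [VP [SBAR [S [NP [PP [NP [PP [NP [DET = 10.

10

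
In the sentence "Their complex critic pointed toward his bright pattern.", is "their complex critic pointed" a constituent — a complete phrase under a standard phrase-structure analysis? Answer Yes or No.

The sequence begins inside the noun phrase "their complex critic" and ends inside the verb phrase "pointed toward his bright pattern"; it crosses a phrase boundary, so no single node in the tree spans exactly those words.

No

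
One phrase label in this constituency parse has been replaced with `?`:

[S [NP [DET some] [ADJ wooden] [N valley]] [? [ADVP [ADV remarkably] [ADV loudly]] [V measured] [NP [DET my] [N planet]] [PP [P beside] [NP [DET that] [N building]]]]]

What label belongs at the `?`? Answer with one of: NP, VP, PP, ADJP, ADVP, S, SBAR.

VP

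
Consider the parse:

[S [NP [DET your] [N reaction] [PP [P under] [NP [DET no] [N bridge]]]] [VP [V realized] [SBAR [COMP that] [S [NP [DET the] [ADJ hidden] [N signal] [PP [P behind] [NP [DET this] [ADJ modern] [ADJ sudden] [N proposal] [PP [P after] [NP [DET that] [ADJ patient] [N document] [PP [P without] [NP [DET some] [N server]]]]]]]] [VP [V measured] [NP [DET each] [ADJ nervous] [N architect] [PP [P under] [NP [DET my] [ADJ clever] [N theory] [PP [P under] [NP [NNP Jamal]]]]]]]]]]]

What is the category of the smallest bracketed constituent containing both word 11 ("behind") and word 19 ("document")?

PP

Both words fall inside [PP behind this modern sudden proposal after that patient document without some server] (words 11–22), and no smaller constituent contains them both. Label: PP.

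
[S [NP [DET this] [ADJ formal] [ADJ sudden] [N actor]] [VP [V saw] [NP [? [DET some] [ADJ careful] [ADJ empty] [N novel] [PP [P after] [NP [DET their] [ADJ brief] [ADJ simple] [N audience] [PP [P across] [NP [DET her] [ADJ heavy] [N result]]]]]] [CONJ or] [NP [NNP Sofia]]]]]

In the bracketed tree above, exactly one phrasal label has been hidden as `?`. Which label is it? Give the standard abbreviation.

NP

A constituent whose immediate children are DET 'some', ADJ 'careful', ADJ 'empty', N 'novel', PP is a noun phrase: NP.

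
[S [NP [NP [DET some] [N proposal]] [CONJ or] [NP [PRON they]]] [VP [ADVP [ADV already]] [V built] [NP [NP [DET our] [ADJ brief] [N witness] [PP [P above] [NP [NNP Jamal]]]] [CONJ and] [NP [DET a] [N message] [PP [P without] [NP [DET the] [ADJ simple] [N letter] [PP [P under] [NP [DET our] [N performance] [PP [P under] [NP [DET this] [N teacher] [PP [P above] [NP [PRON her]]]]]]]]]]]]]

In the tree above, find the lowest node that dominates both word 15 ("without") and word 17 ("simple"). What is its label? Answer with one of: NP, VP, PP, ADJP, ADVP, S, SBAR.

PP

The smallest bracket enclosing both words is [PP without the simple letter under our performance under this teacher above her], so the label is PP.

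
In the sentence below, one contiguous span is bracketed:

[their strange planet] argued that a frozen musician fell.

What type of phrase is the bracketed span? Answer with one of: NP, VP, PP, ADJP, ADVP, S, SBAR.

NP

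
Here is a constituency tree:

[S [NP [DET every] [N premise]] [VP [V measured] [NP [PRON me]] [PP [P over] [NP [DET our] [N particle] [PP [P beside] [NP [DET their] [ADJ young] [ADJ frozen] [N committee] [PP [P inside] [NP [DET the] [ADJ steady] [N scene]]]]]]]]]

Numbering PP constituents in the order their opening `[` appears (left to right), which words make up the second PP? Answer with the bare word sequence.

beside their young frozen committee inside the steady scene

The PP opening brackets appear, in order, over: "over our particle beside their young frozen committee inside the steady scene"; "beside their young frozen committee inside the steady scene"; "inside the steady scene". The second one spans "beside their young frozen committee inside the steady scene".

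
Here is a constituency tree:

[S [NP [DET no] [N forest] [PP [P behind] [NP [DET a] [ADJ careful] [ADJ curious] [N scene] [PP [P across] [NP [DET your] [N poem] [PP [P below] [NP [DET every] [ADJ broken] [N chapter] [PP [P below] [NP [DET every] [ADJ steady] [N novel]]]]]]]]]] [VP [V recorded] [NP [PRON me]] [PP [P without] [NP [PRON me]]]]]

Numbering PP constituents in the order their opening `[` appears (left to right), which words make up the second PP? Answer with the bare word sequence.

across your poem below every broken chapter below every steady novel

Opening `[PP` markers occur at word positions 3, 8, 11, 15, 21; the second of these opens the constituent [PP across your poem below every broken chapter below every steady novel].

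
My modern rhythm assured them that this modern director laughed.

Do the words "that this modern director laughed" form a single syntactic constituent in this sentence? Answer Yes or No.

Yes

The sequence corresponds to a single SBAR node — the subordinate clause "that this modern director laughed".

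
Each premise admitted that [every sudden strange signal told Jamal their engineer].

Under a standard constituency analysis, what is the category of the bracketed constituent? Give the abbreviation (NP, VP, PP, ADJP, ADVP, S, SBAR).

The span is built around the head "told" — a clause (S).

S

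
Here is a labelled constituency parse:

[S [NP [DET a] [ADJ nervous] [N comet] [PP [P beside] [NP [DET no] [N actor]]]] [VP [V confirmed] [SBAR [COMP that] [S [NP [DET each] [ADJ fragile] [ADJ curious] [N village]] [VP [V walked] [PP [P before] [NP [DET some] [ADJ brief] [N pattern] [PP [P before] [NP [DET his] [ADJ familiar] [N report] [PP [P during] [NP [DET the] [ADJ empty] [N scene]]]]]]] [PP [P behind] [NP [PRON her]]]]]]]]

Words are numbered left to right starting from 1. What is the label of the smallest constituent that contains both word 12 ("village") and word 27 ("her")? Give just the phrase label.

S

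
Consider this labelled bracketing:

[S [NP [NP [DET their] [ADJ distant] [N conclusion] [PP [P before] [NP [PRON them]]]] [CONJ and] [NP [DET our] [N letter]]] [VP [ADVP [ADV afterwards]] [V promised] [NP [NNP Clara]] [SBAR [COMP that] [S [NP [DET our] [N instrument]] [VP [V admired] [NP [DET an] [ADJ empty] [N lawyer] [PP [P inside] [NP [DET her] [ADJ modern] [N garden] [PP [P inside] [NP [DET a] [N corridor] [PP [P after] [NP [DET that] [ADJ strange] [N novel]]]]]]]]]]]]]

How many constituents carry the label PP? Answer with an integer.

The PP constituents are: [PP before them]; [PP inside her modern garden inside a corridor after that strange novel]; [PP inside a corridor after that strange novel]; [PP after that strange novel]. Total: 4.

4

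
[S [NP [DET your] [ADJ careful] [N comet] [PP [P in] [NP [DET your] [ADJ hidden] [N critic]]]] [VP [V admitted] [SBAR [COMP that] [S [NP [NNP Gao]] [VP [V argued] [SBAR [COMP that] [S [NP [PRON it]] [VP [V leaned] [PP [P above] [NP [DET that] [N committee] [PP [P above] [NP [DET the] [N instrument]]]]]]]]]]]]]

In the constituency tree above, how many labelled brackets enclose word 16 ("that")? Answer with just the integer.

11

Counting open brackets not yet closed at "that": [S [VP [SBAR [S [VP [SBAR [S [VP [PP [NP [DET = 11.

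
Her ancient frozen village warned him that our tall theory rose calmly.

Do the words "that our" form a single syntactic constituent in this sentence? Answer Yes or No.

No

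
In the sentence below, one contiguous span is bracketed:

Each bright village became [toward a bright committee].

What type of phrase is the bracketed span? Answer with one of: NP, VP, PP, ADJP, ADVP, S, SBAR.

"toward" is the head of the bracketed span, so the span is a prepositional phrase: PP.

PP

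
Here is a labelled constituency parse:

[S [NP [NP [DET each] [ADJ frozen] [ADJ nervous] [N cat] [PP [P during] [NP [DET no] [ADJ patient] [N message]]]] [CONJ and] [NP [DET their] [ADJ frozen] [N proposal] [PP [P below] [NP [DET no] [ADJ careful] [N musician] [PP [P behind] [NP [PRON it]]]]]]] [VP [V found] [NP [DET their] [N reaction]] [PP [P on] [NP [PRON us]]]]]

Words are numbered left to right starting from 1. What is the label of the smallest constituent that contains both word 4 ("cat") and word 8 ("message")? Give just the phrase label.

Both words fall inside [NP each frozen nervous cat during no patient message] (words 1–8), and no smaller constituent contains them both. Label: NP.

NP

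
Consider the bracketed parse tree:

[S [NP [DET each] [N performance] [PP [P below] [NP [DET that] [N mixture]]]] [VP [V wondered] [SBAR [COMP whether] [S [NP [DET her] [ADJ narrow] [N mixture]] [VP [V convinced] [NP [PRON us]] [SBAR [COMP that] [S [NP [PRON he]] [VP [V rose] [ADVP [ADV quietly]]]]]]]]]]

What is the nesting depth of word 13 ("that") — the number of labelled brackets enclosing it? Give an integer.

Path from the root down to the word: S → VP → SBAR → S → VP → SBAR → COMP. That is 7 enclosing brackets.

7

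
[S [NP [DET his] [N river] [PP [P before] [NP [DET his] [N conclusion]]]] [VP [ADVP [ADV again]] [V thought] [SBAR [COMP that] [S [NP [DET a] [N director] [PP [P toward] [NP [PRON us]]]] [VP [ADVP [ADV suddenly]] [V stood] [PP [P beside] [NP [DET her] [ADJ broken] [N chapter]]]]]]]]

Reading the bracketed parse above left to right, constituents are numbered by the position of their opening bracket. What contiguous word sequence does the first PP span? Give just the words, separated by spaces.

In left-to-right order the PP constituents are "before his conclusion"; "toward us"; "beside her broken chapter". Number 1 is "before his conclusion".

before his conclusion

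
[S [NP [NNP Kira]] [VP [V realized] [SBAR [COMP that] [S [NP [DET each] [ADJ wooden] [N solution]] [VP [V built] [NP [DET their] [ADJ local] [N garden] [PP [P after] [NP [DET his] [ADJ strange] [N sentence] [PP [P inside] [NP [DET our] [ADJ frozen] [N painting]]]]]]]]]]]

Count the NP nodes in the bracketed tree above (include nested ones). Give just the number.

5

The NP constituents are: [NP Kira]; [NP each wooden solution]; [NP their local garden after his strange sentence inside our frozen painting]; [NP his strange sentence inside our frozen painting]; [NP our frozen painting]. Total: 5.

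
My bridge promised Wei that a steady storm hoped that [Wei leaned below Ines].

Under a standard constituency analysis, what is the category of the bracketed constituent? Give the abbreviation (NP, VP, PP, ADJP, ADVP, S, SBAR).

S

The bracketed span "Wei leaned below Ines" is headed by "leaned", making it a clause (S).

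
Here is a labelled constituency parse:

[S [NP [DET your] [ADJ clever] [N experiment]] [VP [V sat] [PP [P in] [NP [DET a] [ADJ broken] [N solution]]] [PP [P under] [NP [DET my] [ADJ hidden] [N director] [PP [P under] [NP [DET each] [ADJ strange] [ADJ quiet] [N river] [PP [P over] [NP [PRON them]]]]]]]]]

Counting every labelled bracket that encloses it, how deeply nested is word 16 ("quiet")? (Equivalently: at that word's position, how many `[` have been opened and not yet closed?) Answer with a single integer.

7

Counting open brackets not yet closed at "quiet": [S [VP [PP [NP [PP [NP [ADJ = 7.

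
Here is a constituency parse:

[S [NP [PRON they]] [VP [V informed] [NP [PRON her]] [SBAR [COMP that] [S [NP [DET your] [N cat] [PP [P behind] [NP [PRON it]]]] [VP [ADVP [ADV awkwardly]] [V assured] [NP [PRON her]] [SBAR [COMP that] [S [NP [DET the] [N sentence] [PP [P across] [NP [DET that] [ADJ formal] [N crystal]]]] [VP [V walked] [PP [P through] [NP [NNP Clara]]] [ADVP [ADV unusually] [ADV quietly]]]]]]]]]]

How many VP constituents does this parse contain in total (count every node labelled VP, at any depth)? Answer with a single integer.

3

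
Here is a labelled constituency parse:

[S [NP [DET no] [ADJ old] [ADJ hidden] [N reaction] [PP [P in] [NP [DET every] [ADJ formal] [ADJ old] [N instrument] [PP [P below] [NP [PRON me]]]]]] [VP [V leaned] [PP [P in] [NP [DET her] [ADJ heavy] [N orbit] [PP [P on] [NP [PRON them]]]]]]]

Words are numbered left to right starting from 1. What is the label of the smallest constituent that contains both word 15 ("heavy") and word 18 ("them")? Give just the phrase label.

Both words fall inside [NP her heavy orbit on them] (words 14–18), and no smaller constituent contains them both. Label: NP.

NP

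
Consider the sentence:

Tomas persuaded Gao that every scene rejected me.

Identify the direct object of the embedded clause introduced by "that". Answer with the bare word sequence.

me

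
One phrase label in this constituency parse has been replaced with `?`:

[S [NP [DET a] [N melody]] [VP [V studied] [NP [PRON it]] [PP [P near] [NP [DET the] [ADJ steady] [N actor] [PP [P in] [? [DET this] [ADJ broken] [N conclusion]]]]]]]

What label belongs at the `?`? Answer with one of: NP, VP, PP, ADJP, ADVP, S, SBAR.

Looking at what the `?` directly dominates — DET 'this', ADJ 'broken', N 'conclusion' — this is a noun phrase (NP).

NP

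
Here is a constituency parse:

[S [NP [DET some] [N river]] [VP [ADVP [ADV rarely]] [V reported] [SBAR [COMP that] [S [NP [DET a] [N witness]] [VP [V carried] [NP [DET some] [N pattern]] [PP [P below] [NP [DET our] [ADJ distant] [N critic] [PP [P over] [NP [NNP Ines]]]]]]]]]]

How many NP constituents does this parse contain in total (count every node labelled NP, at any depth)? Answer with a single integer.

5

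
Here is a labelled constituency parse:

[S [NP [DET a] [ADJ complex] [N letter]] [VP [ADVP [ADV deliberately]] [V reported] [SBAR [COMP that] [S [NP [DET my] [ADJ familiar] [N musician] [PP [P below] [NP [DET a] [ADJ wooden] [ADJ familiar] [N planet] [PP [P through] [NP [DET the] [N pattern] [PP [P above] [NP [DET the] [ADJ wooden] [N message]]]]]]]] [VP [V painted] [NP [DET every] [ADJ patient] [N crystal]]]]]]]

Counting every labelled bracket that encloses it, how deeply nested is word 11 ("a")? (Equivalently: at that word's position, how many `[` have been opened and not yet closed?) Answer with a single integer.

8

Counting open brackets not yet closed at "a": [S [VP [SBAR [S [NP [PP [NP [DET = 8.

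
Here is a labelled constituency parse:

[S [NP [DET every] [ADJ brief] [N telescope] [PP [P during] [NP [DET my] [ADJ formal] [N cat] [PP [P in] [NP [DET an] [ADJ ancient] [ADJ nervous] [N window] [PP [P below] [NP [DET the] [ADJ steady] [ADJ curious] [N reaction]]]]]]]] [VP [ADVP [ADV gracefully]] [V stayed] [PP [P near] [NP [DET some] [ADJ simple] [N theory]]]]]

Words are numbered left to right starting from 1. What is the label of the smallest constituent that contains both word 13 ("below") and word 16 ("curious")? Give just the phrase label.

PP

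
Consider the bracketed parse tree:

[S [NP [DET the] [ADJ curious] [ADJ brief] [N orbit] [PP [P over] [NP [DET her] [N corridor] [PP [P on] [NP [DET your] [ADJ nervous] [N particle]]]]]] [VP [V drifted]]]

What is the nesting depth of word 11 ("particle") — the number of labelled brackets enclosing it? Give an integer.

7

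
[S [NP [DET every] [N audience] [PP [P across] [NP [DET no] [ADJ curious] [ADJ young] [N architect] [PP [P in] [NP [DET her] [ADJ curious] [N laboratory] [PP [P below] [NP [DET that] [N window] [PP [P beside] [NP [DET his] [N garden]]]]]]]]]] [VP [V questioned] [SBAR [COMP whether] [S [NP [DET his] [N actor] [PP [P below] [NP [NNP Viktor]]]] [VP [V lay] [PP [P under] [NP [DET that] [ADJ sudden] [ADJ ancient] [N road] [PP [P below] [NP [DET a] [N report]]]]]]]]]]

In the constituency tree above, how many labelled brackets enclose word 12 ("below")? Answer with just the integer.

8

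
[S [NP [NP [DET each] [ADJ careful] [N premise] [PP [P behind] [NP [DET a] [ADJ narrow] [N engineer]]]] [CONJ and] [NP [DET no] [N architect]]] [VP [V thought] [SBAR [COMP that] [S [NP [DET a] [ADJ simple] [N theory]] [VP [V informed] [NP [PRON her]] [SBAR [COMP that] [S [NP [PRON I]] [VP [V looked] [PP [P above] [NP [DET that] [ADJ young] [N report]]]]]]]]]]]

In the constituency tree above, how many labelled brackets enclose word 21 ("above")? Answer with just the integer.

Path from the root down to the word: S → VP → SBAR → S → VP → SBAR → S → VP → PP → P. That is 10 enclosing brackets.

10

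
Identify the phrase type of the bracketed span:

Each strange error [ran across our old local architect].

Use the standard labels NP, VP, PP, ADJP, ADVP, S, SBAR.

VP

The span is built around the verb "ran" — a verb phrase (VP).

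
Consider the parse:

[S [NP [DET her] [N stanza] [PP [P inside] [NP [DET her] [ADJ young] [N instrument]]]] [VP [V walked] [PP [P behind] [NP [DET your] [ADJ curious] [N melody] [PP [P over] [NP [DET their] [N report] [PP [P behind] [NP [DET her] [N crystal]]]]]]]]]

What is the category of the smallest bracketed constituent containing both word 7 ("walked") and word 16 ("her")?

VP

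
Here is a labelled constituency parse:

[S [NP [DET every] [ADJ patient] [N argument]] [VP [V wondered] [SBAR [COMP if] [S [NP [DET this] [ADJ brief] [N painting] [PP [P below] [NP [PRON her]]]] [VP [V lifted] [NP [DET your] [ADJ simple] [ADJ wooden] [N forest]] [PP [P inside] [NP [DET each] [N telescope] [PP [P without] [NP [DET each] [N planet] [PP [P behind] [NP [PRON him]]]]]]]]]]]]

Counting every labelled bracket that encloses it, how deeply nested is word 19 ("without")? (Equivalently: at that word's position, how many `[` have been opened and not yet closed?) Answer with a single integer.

9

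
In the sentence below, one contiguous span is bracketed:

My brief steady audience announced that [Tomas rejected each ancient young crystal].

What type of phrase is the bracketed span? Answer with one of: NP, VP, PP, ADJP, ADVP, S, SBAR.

The bracketed span "Tomas rejected each ancient young crystal" is headed by "rejected", making it a clause (S).

S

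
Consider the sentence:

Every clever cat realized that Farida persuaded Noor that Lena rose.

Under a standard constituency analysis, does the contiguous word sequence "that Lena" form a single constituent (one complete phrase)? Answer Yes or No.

No

"that" belongs to the complementizer "that" while "Lena" belongs to the clause "Lena rose"; a span that runs across that boundary is not a single phrase.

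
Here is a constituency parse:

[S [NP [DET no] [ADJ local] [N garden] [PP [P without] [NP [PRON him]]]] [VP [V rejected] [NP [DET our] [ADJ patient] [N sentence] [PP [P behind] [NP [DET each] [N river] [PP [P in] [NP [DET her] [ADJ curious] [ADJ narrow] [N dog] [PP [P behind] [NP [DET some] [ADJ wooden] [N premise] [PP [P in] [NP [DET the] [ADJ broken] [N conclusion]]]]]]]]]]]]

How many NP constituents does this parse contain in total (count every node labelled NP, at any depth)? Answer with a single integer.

Listing each NP by its span: [NP no local garden without him]; [NP him]; [NP our patient sentence behind each river in her curious narrow dog behind some wooden premise in the broken conclusion]; [NP each river in her curious narrow dog behind some wooden premise in the broken conclusion]; [NP her curious narrow dog behind some wooden premise in the broken conclusion]; [NP some wooden premise in the broken conclusion] … — that makes 7.

7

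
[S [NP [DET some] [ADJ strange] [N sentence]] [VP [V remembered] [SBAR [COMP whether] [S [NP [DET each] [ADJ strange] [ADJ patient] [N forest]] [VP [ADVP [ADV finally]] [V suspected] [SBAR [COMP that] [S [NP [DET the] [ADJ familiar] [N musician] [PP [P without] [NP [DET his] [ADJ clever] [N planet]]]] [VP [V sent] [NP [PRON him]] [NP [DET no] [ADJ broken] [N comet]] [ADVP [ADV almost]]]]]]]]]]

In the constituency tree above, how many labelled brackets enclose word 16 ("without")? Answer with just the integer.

The word sits inside P, which is inside PP, inside NP, inside S, inside SBAR, inside VP, inside S, inside SBAR, inside VP, inside S — 10 brackets in all.

10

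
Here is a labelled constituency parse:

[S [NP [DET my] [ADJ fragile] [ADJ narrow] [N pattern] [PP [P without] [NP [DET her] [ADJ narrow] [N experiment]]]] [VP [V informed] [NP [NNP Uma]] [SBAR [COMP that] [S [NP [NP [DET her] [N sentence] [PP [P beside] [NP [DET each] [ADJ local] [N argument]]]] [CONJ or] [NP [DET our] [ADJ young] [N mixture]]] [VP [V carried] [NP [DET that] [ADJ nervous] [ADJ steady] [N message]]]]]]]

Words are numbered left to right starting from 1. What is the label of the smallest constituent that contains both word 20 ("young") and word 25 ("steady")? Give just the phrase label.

Word 20 lies under S → VP → SBAR → S → NP → NP → ADJ; word 25 lies under S → VP → SBAR → S → VP → NP → ADJ. The lowest shared node is the S.

S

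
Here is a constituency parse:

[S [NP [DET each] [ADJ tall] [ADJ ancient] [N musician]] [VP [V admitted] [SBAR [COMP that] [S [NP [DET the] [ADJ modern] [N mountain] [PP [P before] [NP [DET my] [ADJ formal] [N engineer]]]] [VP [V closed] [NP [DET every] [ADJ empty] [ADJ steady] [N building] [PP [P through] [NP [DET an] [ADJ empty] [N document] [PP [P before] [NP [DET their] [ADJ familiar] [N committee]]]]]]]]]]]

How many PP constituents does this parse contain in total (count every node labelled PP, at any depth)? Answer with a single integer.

Listing each PP by its span: [PP before my formal engineer]; [PP through an empty document before their familiar committee]; [PP before their familiar committee] — that makes 3.

3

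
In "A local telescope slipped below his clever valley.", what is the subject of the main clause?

a local telescope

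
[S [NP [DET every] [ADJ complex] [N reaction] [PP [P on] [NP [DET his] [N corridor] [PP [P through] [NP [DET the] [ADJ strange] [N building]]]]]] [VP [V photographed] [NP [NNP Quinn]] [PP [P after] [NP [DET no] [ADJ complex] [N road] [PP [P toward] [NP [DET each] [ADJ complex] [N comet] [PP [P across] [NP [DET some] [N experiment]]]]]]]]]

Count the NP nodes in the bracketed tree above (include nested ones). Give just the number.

7

The NP constituents are: [NP every complex reaction on his corridor through the strange building]; [NP his corridor through the strange building]; [NP the strange building]; [NP Quinn]; [NP no complex road toward each complex comet across some experiment]; [NP each complex comet across some experiment] …. Total: 7.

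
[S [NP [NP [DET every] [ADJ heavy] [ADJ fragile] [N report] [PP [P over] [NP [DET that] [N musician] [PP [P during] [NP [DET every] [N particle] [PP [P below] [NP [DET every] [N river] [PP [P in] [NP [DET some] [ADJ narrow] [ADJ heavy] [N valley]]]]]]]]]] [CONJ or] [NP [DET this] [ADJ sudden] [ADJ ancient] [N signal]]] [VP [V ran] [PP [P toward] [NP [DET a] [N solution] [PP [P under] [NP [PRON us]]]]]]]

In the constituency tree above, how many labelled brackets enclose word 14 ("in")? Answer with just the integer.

11

Path from the root down to the word: S → NP → NP → PP → NP → PP → NP → PP → NP → PP → P. That is 11 enclosing brackets.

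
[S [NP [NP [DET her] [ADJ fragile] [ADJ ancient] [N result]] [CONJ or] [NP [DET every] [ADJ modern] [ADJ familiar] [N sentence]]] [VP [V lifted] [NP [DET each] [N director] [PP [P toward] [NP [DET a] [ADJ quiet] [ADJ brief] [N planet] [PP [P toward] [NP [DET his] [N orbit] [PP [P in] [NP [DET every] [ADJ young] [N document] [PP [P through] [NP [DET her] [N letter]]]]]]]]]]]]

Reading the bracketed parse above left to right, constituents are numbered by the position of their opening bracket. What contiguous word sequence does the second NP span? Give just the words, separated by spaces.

her fragile ancient result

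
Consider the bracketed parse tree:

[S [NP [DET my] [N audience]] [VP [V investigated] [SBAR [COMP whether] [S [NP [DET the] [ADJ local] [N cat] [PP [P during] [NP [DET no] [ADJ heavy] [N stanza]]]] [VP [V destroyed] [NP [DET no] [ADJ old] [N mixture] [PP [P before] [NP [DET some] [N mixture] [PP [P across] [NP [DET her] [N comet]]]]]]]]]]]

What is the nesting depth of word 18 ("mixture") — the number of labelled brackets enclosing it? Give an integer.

Counting open brackets not yet closed at "mixture": [S [VP [SBAR [S [VP [NP [PP [NP [N = 9.

9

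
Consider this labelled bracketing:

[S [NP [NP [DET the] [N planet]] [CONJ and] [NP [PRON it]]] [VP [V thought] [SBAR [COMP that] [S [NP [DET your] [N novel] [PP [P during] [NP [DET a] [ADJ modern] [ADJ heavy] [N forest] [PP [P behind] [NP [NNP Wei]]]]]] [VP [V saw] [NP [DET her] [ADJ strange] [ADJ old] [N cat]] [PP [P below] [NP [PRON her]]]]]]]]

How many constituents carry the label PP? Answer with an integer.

3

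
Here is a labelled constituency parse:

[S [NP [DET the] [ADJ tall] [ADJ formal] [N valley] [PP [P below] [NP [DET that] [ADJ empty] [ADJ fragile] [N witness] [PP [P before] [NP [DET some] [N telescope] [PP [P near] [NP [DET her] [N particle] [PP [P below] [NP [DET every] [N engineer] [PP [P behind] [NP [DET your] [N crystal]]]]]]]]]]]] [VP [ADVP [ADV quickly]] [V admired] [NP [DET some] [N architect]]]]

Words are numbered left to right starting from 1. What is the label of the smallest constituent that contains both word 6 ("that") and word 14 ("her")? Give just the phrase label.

NP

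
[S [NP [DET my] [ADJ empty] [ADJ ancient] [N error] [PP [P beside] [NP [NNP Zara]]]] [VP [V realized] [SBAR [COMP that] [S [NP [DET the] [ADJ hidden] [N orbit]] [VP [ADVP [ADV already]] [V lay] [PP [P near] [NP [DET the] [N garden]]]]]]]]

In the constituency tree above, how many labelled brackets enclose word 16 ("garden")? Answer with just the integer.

Counting open brackets not yet closed at "garden": [S [VP [SBAR [S [VP [PP [NP [N = 8.

8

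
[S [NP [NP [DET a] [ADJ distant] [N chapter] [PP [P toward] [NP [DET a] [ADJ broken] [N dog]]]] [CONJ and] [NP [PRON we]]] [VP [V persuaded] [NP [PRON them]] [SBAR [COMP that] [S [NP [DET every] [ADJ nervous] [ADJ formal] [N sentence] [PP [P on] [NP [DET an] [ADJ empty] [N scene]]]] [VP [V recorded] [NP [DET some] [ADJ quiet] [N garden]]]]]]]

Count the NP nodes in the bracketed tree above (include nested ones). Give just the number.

8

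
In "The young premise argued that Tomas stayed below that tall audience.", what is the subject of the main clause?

the young premise

The subject of the main clause is the NP immediately before the verb "argued": "the young premise".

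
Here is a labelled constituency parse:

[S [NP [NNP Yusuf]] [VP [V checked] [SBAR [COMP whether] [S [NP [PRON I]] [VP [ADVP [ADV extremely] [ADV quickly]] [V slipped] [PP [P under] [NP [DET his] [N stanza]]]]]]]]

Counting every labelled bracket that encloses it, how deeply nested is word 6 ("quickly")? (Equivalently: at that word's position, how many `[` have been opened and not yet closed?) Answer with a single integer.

The word sits inside ADV, which is inside ADVP, inside VP, inside S, inside SBAR, inside VP, inside S — 7 brackets in all.

7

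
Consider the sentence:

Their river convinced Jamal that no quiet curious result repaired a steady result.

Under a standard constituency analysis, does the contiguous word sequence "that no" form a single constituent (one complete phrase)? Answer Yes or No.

No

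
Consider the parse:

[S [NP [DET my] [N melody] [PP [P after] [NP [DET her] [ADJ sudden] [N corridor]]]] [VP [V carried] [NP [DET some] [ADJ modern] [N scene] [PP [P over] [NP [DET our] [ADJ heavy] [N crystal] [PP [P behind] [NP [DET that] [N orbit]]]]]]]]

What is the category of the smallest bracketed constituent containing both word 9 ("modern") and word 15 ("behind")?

Word 9 lies under S → VP → NP → ADJ; word 15 lies under S → VP → NP → PP → NP → PP → P. The lowest shared node is the NP.

NP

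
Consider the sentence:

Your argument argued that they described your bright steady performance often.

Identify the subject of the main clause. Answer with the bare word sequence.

The subject of the main clause is the NP immediately before the verb "argued": "your argument".

your argument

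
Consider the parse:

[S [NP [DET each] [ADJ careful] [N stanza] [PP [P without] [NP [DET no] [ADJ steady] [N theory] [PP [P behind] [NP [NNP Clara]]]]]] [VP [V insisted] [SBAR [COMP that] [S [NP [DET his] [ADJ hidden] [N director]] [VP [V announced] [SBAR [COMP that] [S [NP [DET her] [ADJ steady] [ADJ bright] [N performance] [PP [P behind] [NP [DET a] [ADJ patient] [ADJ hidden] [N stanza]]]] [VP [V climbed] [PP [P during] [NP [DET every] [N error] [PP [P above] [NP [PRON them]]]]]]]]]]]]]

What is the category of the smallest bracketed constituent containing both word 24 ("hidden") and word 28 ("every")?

S

Both words fall inside [S her steady bright performance behind a patient hidden stanza climbed during every error above them] (words 17–31), and no smaller constituent contains them both. Label: S.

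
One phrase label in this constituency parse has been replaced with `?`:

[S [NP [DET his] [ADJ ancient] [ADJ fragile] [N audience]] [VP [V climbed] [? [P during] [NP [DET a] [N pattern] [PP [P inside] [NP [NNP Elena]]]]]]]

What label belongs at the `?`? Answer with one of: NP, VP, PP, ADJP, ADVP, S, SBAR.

PP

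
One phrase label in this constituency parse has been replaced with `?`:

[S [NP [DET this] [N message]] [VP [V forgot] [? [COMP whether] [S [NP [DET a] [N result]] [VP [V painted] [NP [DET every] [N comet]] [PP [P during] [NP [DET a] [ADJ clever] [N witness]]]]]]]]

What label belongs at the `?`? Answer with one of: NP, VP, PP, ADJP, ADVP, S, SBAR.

The `?` node immediately contains: COMP 'whether', S. That is the internal structure of a subordinate clause, so the label is SBAR.

SBAR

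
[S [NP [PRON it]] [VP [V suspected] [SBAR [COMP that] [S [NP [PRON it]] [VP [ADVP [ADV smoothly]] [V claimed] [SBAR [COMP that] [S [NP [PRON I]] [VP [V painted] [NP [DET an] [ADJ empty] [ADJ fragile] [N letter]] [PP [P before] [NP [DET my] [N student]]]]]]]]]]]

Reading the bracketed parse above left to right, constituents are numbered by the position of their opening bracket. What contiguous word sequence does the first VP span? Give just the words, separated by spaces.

suspected that it smoothly claimed that I painted an empty fragile letter before my student

Opening `[VP` markers occur at word positions 2, 5, 9; the first of these opens the constituent [VP suspected that it smoothly claimed that I painted an empty fragile letter before my student].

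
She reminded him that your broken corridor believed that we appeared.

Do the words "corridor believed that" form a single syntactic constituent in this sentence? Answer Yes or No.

"corridor" belongs to the noun phrase "your broken corridor" while "that" belongs to the verb phrase "believed that we appeared"; a span that runs across that boundary is not a single phrase.

No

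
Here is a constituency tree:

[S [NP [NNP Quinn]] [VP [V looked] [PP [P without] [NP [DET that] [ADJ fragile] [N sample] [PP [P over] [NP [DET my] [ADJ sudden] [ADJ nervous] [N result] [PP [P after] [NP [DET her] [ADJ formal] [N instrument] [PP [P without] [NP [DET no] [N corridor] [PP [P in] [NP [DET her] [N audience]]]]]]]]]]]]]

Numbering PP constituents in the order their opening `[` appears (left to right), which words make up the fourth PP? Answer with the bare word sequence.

The PP opening brackets appear, in order, over: "without that fragile sample over my sudden nervous result after her formal instrument without no corridor in her audience"; "over my sudden nervous result after her formal instrument without no corridor in her audience"; "after her formal instrument without no corridor in her audience"; "without no corridor in her audience"; "in her audience". The fourth one spans "without no corridor in her audience".

without no corridor in her audience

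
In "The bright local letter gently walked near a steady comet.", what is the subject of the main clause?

"the bright local letter" is the NP that combines with the VP headed by "walked" to form the main clause — the subject.

the bright local letter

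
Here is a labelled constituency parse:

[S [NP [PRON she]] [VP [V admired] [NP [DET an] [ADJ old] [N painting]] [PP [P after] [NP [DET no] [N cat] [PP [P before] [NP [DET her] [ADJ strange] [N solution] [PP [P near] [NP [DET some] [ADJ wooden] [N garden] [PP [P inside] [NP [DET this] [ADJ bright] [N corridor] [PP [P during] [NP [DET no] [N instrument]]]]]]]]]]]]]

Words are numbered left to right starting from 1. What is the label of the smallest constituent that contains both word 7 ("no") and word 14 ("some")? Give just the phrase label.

NP

Both words fall inside [NP no cat before her strange solution near some wooden garden inside this bright corridor during no instrument] (words 7–23), and no smaller constituent contains them both. Label: NP.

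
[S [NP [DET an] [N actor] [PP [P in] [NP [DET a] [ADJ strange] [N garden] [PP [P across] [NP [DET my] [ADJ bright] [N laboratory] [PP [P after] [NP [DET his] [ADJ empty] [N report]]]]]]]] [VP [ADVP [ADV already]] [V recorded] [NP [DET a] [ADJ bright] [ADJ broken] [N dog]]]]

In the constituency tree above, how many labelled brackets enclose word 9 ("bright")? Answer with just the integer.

Path from the root down to the word: S → NP → PP → NP → PP → NP → ADJ. That is 7 enclosing brackets.

7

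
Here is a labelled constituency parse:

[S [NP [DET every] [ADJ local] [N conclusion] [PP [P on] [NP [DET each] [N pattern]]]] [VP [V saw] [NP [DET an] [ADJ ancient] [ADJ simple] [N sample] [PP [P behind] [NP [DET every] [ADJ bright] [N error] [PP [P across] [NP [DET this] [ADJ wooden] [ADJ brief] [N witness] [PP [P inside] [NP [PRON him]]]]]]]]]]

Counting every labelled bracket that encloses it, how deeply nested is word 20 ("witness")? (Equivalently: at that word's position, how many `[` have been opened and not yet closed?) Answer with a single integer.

The word sits inside N, which is inside NP, inside PP, inside NP, inside PP, inside NP, inside VP, inside S — 8 brackets in all.

8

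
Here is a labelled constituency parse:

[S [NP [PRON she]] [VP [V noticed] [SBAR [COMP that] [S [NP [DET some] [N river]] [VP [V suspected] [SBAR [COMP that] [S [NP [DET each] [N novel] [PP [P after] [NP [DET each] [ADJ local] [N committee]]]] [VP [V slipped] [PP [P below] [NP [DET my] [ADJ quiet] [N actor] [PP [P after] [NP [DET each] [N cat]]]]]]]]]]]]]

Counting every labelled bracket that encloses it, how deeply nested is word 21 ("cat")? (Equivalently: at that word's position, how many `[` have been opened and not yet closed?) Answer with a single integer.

Path from the root down to the word: S → VP → SBAR → S → VP → SBAR → S → VP → PP → NP → PP → NP → N. That is 13 enclosing brackets.

13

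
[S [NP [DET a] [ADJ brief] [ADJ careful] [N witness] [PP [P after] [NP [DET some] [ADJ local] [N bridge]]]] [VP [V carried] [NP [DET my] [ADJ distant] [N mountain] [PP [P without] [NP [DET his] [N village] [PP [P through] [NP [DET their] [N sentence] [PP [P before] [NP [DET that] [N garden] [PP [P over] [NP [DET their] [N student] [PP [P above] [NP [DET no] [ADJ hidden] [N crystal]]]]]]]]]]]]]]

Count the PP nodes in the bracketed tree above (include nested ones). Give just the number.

Scanning left to right, an opening `[PP` appears at word positions 5, 13, 16, 19, 22, 25 — 6 in total.

6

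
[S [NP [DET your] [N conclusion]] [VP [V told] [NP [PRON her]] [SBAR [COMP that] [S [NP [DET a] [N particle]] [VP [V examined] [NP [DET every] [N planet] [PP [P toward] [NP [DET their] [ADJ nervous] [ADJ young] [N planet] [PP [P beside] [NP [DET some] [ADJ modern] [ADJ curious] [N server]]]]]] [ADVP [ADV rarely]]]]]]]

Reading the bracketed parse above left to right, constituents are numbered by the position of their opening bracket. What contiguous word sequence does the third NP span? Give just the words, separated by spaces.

a particle

In left-to-right order the NP constituents are "your conclusion"; "her"; "a particle"; "every planet toward their nervous young planet beside some modern curious server"; "their nervous young planet beside some modern curious server"; "some modern curious server". Number 3 is "a particle".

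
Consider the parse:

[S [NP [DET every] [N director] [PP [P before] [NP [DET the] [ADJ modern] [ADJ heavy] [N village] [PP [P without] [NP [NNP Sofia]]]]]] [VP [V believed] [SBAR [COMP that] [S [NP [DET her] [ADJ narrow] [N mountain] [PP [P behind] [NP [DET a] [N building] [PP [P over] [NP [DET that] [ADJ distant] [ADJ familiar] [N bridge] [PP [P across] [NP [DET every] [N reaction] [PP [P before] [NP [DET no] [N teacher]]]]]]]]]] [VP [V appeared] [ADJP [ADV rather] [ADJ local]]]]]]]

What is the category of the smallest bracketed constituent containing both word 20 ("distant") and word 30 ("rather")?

Both words fall inside [S her narrow mountain behind a building over that distant familiar bridge across every reaction before no teacher appeared rather local] (words 12–31), and no smaller constituent contains them both. Label: S.

S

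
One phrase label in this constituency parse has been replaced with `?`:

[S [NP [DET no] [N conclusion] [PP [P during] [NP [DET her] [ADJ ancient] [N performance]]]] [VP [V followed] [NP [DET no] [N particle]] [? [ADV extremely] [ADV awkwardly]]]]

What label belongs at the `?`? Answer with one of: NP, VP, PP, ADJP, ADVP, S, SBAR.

ADVP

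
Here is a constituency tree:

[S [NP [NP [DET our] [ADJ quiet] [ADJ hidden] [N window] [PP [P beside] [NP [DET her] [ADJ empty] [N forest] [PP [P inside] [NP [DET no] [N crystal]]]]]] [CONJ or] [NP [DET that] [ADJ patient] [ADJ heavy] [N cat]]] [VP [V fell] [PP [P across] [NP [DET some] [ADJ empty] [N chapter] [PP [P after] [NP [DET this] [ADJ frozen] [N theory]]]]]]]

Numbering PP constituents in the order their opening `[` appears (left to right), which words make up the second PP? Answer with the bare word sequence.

inside no crystal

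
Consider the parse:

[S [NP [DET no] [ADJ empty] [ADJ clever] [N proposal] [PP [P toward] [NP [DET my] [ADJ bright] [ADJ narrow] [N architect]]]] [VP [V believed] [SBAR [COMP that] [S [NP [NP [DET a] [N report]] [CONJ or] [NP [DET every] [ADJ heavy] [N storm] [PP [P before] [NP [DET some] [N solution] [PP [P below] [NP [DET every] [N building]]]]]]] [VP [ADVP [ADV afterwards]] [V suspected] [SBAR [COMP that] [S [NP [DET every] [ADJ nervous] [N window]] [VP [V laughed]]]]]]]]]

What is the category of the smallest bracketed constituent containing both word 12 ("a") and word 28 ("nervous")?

S

The smallest bracket enclosing both words is [S a report or every heavy storm before some solution below every building afterwards suspected that every nervous window laughed], so the label is S.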